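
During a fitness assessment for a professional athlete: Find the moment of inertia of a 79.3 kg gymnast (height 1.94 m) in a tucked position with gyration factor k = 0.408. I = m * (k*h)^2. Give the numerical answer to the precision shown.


Radius of gyration = 0.408 * 1.94 = 0.79152 m
I = 79.3 * 0.79152^2
= 79.3 * 0.626504
= 49.682 kg*m^2

49.682 kg*m^2


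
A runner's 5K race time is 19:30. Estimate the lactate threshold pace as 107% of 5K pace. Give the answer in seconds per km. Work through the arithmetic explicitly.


Total race time = 19*60 + 30 = 1170 seconds
5K pace = 1170 / 5 = 234.0 sec/km
LT pace = 234.0 * 1.07 = 250.38 sec/km

250.38 s/km


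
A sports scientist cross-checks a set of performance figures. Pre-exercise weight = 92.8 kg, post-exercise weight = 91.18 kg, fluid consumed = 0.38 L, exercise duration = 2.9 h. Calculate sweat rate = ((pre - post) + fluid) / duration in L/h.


Weight loss = 92.8 - 91.18 = 1.62 kg (approx L)
Total sweat = 1.62 + 0.38 = 2.0 L
Sweat rate = 2.0 / 2.9 = 0.69 L/h

0.69 L/h


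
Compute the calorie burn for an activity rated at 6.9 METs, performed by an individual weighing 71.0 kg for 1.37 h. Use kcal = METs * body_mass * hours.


Product of METs and mass = 6.9 * 71.0 = 489.9
Total kcal = 489.9 * 1.37 = 671.16 kcal

671.16 kcal


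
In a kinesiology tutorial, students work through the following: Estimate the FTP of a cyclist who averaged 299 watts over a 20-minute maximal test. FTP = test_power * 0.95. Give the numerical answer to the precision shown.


FTP = 299 * 0.95 = 284.05 W

284.05 W


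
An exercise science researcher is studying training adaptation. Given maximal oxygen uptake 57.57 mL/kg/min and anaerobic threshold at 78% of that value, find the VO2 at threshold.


Percentage as decimal = 0.78
VO2 at AT = 57.57 * 0.78 = 44.9 mL/kg/min

44.9 mL/kg/min


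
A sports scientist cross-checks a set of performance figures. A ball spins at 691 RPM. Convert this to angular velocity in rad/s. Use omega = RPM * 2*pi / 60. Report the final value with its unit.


omega = 691 * 2 * pi / 60
= 691 * 6.28318531 / 60
= 4341.681 / 60
= 72.361 rad/s

72.361 rad/s


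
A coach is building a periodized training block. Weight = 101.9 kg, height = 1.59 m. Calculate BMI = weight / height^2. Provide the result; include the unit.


height^2 = 1.59^2 = 2.5281
BMI = 101.9 / 2.5281 = 40.31 kg/m^2

40.31 kg/m^2


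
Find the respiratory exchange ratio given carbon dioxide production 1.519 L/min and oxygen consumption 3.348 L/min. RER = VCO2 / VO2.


VCO2 = 1.519 L/min
VO2 = 3.348 L/min
RER = 1.519 / 3.348 = 0.4537

0.4537


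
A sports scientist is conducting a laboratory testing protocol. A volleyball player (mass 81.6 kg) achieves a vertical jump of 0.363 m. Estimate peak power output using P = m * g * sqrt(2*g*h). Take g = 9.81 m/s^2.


2 * g * h = 2 * 9.81 * 0.363 = 7.12206
sqrt(7.12206) = 2.668719 m/s
P = 81.6 * 9.81 * 2.668719 = 2136.3 W

2136.3 W


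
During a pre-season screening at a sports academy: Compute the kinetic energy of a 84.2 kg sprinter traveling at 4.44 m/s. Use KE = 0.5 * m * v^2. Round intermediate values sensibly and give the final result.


Velocity squared = 19.7136
KE = 0.5 * 84.2 * 19.7136 = 829.94 J

829.94 J


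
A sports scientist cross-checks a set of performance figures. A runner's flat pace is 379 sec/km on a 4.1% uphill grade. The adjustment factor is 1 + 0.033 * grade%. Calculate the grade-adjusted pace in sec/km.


Factor = 1 + 0.033 * 4.1 = 1.1353
Adjusted pace = 379 * 1.1353
= 430.28 sec/km

430.28 s/km


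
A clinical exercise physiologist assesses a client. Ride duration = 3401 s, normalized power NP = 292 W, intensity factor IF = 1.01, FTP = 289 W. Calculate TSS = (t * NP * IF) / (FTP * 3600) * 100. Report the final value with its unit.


Numerator = 3401 * 292 * 1.01 = 1003022.92
Denominator = 289 * 3600 = 1040400
TSS = 1003022.92 / 1040400 * 100
= 96.41

96.41 TSS


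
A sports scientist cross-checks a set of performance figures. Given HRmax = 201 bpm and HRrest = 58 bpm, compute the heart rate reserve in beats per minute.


Heart rate reserve = maximum HR minus resting HR
HRR = 201 - 58 = 143 bpm

143 bpm


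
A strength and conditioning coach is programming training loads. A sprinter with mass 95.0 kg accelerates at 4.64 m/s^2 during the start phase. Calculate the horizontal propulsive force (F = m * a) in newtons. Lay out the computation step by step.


F = m * a
= 95.0 * 4.64
= 440.8 N

440.8 N


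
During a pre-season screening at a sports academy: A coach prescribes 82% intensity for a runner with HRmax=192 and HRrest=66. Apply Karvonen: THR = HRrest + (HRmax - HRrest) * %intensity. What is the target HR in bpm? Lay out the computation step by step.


Heart rate reserve = 192 - 66 = 126
Intensity fraction = 82 / 100 = 0.82
THR = 66 + 126 * 0.82 = 169.32 bpm

169.32 bpm


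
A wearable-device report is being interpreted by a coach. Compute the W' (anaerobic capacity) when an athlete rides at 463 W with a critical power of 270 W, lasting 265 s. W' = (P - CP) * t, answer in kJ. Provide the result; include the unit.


Above-CP power = 193 W
Duration = 265 s
W' = 193 * 265 = 51145 J
Convert: 51145 / 1000 = 51.145 kJ

51.145 kJ


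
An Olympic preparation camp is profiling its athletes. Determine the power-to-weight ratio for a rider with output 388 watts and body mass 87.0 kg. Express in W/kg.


P/W = 388 / 87.0 = 4.46 W/kg

4.46 W/kg


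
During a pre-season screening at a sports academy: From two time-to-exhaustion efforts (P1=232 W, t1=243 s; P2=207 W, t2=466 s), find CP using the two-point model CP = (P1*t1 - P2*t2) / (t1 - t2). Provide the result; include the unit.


Work in trial 1 = 56376 J
Work in trial 2 = 96462 J
Delta work = -40086 J
Delta time = -223 s
CP = -40086 / -223 = 179.76 W

179.76 W


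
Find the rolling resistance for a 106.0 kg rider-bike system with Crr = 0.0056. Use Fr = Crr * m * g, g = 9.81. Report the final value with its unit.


m * g = 106.0 * 9.81 = 1039.86 N
Fr = 0.0056 * 1039.86 = 5.823 N

5.823 N


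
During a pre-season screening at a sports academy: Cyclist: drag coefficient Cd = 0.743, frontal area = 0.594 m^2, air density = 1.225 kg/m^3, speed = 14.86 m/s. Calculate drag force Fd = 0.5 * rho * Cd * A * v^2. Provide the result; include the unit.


v^2 = 14.86^2 = 220.8196
Fd = 0.5 * 1.225 * 0.743 * 0.594 * 220.8196
= 59.692 N

59.692 N


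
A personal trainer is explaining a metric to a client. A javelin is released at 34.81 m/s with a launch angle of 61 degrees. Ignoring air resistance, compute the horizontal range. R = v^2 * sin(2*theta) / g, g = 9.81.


Launch speed squared = 1211.7361
sin(2 * 61 deg) = 0.848048
Range = 1211.7361 * 0.848048 / 9.81
= 104.751 m

104.751 m


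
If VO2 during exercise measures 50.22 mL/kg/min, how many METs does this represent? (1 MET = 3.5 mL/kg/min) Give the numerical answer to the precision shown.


METs = VO2 / 3.5 = 50.22 / 3.5 = 14.35

14.35 METs


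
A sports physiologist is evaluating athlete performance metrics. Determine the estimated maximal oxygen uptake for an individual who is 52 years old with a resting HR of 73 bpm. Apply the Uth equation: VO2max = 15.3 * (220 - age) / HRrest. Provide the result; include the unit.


HRmax = 220 - 52 = 168
VO2max = 15.3 * (168 / 73)
= 15.3 * 2.3014
= 35.21 mL/kg/min

35.21 mL/kg/min


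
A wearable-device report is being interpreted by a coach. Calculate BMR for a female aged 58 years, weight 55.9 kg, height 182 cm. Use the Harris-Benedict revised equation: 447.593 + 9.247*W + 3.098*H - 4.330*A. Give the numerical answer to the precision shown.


Substituting values:
W term = 9.247 * 55.9 = 516.9073
H term = 3.098 * 182 = 563.836
A term = 4.330 * 58 = 251.14
BMR = 1277.2 kcal/day

1277.2 kcal/day


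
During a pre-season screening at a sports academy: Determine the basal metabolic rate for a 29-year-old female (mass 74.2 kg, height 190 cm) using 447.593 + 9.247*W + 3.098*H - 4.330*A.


BMR = 447.593 + 9.247*74.2 + 3.098*190 - 4.330*29
= 1596.77 kcal/day

1596.77 kcal/day


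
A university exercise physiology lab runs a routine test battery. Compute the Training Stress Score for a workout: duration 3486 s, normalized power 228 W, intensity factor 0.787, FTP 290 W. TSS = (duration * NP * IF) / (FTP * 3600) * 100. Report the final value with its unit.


Product = 3486 * 228 * 0.787 = 625513.896
Base = 290 * 3600 = 1044000
TSS = 625513.896 / 1044000 * 100 = 59.92

59.92 TSS


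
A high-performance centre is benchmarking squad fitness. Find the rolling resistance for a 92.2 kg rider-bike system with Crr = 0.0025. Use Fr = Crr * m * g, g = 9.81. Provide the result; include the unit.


m * g = 92.2 * 9.81 = 904.482 N
Fr = 0.0025 * 904.482 = 2.261 N

2.261 N


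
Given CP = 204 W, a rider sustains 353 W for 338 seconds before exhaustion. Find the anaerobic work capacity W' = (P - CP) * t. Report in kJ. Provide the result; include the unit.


Excess power = 353 - 204 = 149 W
Work above CP = 149 * 338 = 50362 J
W' = 50.362 kJ

50.362 kJ


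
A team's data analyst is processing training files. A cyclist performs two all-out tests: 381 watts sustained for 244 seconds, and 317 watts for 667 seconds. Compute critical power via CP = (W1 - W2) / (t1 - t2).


W1 = P1 * t1 = 381 * 244 = 92964 J
W2 = P2 * t2 = 317 * 667 = 211439 J
CP = (92964 - 211439) / (244 - 667)
= 280.08 W

280.08 W


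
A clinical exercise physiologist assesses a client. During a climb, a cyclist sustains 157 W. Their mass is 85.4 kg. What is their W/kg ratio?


Power-to-weight = 157 W / 85.4 kg
= 1.838 W/kg

1.838 W/kg


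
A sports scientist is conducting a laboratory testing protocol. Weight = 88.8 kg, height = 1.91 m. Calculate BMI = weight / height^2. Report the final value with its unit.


height^2 = 1.91^2 = 3.6481
BMI = 88.8 / 3.6481 = 24.34 kg/m^2

24.34 kg/m^2


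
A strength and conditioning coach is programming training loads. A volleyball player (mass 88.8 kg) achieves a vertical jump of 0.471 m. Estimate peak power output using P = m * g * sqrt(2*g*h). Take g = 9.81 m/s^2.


2 * g * h = 2 * 9.81 * 0.471 = 9.24102
sqrt(9.24102) = 3.039905 m/s
P = 88.8 * 9.81 * 3.039905 = 2648.15 W

2648.15 W


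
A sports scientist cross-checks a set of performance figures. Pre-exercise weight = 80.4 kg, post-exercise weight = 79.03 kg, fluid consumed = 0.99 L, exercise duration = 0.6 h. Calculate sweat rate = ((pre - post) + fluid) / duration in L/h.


Weight loss = 80.4 - 79.03 = 1.37 kg (approx L)
Total sweat = 1.37 + 0.99 = 2.36 L
Sweat rate = 2.36 / 0.6 = 3.933 L/h

3.933 L/h


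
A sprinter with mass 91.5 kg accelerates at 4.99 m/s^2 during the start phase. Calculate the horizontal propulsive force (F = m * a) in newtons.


F = m * a
= 91.5 * 4.99
= 456.59 N

456.59 N


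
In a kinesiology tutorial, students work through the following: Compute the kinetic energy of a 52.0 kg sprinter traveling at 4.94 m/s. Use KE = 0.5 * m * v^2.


Velocity squared = 24.4036
KE = 0.5 * 52.0 * 24.4036 = 634.49 J

634.49 J


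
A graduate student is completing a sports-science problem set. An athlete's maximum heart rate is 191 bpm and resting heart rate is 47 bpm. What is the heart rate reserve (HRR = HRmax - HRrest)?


HRR = HRmax - HRrest
= 191 - 47
= 144 bpm

144 bpm


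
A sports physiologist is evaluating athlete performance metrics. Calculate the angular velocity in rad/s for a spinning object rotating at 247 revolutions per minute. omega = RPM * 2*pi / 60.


omega = RPM * 2*pi / 60
= 247 * 6.28318531 / 60
= 25.866 rad/s

25.866 rad/s


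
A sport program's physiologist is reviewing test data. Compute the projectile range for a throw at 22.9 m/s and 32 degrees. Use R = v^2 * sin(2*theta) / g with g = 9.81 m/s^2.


Two times the angle = 64 degrees
sin(64) = 0.898794
R = 524.41 * 0.898794 / 9.81 = 48.047 m

48.047 m


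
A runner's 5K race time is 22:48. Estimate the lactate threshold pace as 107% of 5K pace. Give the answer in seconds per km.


Total race time = 22*60 + 48 = 1368 seconds
5K pace = 1368 / 5 = 273.6 sec/km
LT pace = 273.6 * 1.07 = 292.75 sec/km

292.75 s/km


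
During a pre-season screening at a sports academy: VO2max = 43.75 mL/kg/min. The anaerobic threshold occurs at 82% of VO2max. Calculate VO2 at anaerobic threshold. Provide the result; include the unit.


AT fraction = 82 / 100 = 0.82
AT VO2 = 43.75 * 0.82
= 35.88 mL/kg/min

35.88 mL/kg/min


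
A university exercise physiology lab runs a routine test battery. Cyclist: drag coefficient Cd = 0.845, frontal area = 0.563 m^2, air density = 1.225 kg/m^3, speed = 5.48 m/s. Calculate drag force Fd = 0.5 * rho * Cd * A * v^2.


v^2 = 5.48^2 = 30.0304
Fd = 0.5 * 1.225 * 0.845 * 0.563 * 30.0304
= 8.75 N

8.75 N


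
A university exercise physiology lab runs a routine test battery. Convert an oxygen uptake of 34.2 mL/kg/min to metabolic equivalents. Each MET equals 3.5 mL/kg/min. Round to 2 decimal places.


One MET = 3.5 mL/kg/min
Number of METs = 34.2 / 3.5
= 9.77 METs

9.77 METs


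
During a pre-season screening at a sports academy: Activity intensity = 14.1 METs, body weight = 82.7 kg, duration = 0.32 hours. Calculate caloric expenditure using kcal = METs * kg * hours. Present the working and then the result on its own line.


kcal = 14.1 * 82.7 * 0.32
= 1166.07 * 0.32
= 373.14 kcal

373.14 kcal


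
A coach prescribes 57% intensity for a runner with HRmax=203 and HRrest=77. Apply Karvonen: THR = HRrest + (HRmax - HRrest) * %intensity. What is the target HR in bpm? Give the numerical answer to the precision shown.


Heart rate reserve = 203 - 77 = 126
Intensity fraction = 57 / 100 = 0.57
THR = 77 + 126 * 0.57 = 148.82 bpm

148.82 bpm


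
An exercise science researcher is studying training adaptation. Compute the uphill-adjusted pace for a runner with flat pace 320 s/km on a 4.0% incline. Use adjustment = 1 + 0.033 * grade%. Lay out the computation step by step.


Adjustment factor = 1 + 0.033 * 4.0 = 1.132
Grade-adjusted pace = 320 * 1.132 = 362.24 s/km

362.24 s/km


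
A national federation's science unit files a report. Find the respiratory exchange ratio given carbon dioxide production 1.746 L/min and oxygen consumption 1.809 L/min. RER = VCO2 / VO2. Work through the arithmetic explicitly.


VCO2 = 1.746 L/min
VO2 = 1.809 L/min
RER = 1.746 / 1.809 = 0.9652

0.9652


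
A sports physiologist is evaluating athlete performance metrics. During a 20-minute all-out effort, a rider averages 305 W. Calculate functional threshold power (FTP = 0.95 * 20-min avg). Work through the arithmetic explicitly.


FTP = 0.95 * 305
= 289.75 W

289.75 W


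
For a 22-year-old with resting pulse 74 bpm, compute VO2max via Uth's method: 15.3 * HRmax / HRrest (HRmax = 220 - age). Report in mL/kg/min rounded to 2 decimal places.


Step 1: HRmax = 220 - 22 = 198 bpm
Step 2: Ratio = 198 / 74 = 2.6757
Step 3: VO2max = 15.3 * 2.6757 = 40.94 mL/kg/min

40.94 mL/kg/min


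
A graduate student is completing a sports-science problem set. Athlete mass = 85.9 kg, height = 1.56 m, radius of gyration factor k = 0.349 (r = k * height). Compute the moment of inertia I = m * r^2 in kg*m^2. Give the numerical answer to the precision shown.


r = k * height = 0.349 * 1.56 = 0.54444 m
r^2 = 0.54444^2 = 0.296415
I = 85.9 * 0.296415 = 25.462 kg*m^2

25.462 kg*m^2


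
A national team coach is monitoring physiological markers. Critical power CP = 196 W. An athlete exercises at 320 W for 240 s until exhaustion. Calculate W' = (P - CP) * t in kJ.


P - CP = 320 - 196 = 124 W
W' = 124 * 240 = 29760 J
= 29760 / 1000 = 29.76 kJ

29.76 kJ


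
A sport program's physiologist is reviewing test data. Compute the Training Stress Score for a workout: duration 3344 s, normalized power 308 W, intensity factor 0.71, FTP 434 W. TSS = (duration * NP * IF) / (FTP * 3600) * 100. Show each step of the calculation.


Product = 3344 * 308 * 0.71 = 731265.92
Base = 434 * 3600 = 1562400
TSS = 731265.92 / 1562400 * 100 = 46.8

46.8 TSS


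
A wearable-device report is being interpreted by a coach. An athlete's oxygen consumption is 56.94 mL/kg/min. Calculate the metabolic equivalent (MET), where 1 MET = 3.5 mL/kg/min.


MET = VO2 / 3.5
= 56.94 / 3.5
= 16.27 METs

16.27 METs


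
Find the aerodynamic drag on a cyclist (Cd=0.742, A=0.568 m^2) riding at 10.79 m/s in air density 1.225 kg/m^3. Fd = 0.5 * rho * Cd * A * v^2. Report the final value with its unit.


Fd = 0.5 * 1.225 * 0.742 * 0.568 * 10.79^2
= 0.5 * 1.225 * 0.742 * 0.568 * 116.4241
= 30.054 N

30.054 N


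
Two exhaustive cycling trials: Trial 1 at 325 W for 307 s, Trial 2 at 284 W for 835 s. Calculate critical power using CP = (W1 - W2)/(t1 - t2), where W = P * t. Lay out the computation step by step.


W1 = 325 * 307 = 99775 J
W2 = 284 * 835 = 237140 J
CP = (99775 - 237140) / (307 - 835)
= -137365 / -528
= 260.16 W

260.16 W


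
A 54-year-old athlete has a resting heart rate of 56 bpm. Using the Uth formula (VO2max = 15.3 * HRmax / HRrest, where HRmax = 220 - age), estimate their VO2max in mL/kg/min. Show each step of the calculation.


HRmax = 220 - 54 = 166 bpm
Ratio = HRmax / HRrest = 166 / 56 = 2.9643
VO2max = 15.3 * 2.9643 = 45.35 mL/kg/min

45.35 mL/kg/min


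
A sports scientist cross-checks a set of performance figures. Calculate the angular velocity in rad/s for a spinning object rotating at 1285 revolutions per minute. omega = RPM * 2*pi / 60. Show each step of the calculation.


omega = RPM * 2*pi / 60
= 1285 * 6.28318531 / 60
= 134.565 rad/s

134.565 rad/s


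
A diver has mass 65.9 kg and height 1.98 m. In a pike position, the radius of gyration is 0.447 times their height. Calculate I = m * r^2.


r = 0.447 * 1.98 = 0.88506 m
I = m * r^2 = 65.9 * 0.783331 = 51.622 kg*m^2

51.622 kg*m^2


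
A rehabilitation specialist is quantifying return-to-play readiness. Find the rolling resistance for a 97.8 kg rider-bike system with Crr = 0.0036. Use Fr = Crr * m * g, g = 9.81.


m * g = 97.8 * 9.81 = 959.418 N
Fr = 0.0036 * 959.418 = 3.454 N

3.454 N


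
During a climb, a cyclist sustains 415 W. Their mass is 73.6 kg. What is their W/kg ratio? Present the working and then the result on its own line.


Power-to-weight = 415 W / 73.6 kg
= 5.639 W/kg

5.639 W/kg


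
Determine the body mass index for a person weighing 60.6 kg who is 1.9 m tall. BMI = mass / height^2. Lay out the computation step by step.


BMI = mass / height^2
= 60.6 / 1.9^2
= 60.6 / 3.61
= 16.79 kg/m^2

16.79 kg/m^2


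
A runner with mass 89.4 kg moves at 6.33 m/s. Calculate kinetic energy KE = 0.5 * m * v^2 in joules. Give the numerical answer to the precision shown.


v^2 = 6.33^2 = 40.0689
KE = 0.5 * 89.4 * 40.0689
= 1791.08 J

1791.08 J


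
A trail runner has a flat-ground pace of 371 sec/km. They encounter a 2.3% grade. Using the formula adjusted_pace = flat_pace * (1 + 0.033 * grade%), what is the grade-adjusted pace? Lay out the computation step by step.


Grade factor = 1 + 0.033 * 2.3 = 1.0759
Adjusted = 371 * 1.0759 = 399.16 sec/km

399.16 s/km


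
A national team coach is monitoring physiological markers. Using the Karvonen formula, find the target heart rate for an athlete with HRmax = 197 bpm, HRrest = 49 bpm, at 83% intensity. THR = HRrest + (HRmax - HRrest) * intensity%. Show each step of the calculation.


HRR = 197 - 49 = 148
THR = 49 + 148 * 0.83
= 49 + 122.84
= 171.84 bpm

171.84 bpm


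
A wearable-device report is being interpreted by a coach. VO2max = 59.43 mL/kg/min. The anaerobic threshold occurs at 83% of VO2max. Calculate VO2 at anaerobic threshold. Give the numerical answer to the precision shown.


AT fraction = 83 / 100 = 0.83
AT VO2 = 59.43 * 0.83
= 49.33 mL/kg/min

49.33 mL/kg/min


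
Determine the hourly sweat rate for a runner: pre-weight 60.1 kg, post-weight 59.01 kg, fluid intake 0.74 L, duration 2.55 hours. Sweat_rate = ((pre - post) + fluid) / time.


Mass lost = 60.1 - 59.01 = 1.09 kg
Add fluid consumed: 1.09 + 0.74 = 1.83 L total sweat
Sweat rate = 1.83 / 2.55 = 0.718 L/h

0.718 L/h


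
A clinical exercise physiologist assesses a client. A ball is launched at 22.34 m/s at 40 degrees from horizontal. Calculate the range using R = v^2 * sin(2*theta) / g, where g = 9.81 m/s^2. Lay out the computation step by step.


sin(2 * 40) = sin(80) = 0.984808
v^2 = 22.34^2 = 499.0756
R = 499.0756 * 0.984808 / 9.81
= 50.101 m

50.101 m


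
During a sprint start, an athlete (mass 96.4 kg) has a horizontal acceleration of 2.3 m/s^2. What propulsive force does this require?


Propulsive force = mass * acceleration
= 96.4 kg * 2.3 m/s^2
= 221.72 N

221.72 N


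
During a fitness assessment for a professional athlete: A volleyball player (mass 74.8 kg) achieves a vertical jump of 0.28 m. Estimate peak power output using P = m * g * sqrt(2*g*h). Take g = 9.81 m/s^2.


2 * g * h = 2 * 9.81 * 0.28 = 5.4936
sqrt(5.4936) = 2.343843 m/s
P = 74.8 * 9.81 * 2.343843 = 1719.88 W

1719.88 W


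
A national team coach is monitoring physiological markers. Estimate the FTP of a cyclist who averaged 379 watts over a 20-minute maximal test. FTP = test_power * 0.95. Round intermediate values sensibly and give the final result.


FTP = 379 * 0.95 = 360.05 W

360.05 W


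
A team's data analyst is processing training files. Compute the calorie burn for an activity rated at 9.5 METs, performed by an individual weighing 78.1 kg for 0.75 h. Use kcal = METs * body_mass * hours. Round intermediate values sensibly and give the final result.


Product of METs and mass = 9.5 * 78.1 = 741.95
Total kcal = 741.95 * 0.75 = 556.46 kcal

556.46 kcal


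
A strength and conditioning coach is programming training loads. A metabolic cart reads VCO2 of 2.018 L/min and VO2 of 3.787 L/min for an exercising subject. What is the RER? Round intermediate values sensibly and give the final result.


RER = VCO2 / VO2 = 2.018 / 3.787 = 0.5329

0.5329


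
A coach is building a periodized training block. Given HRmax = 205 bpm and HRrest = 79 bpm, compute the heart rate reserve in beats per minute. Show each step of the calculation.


Heart rate reserve = maximum HR minus resting HR
HRR = 205 - 79 = 126 bpm

126 bpm


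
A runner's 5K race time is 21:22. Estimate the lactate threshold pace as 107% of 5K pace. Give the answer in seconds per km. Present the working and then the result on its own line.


Total race time = 21*60 + 22 = 1282 seconds
5K pace = 1282 / 5 = 256.4 sec/km
LT pace = 256.4 * 1.07 = 274.35 sec/km

274.35 s/km


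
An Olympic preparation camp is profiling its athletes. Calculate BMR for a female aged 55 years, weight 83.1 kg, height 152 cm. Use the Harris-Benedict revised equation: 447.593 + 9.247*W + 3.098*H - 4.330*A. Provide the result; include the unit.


Substituting values:
W term = 9.247 * 83.1 = 768.4257
H term = 3.098 * 152 = 470.896
A term = 4.330 * 55 = 238.15
BMR = 1448.76 kcal/day

1448.76 kcal/day


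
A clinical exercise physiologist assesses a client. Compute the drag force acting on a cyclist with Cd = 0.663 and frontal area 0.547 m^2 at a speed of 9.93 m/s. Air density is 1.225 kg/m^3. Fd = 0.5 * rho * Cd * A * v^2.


Step 1: v^2 = 98.6049
Step 2: Fd = 0.5 * 1.225 * 0.663 * 0.547 * 98.6049
= 21.903 N

21.903 N


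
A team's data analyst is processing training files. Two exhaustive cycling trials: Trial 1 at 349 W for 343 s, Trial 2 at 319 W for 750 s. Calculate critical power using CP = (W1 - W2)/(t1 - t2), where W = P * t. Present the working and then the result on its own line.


W1 = 349 * 343 = 119707 J
W2 = 319 * 750 = 239250 J
CP = (119707 - 239250) / (343 - 750)
= -119543 / -407
= 293.72 W

293.72 W


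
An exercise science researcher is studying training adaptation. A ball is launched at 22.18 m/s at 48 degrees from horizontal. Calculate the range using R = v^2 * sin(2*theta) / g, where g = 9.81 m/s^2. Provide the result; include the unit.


sin(2 * 48) = sin(96) = 0.994522
v^2 = 22.18^2 = 491.9524
R = 491.9524 * 0.994522 / 9.81
= 49.873 m

49.873 m


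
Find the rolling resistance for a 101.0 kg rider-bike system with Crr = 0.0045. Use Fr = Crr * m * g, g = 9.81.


m * g = 101.0 * 9.81 = 990.81 N
Fr = 0.0045 * 990.81 = 4.459 N

4.459 N


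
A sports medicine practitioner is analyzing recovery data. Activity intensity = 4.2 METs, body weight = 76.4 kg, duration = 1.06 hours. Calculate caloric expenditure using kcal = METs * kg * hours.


kcal = 4.2 * 76.4 * 1.06
= 320.88 * 1.06
= 340.13 kcal

340.13 kcal


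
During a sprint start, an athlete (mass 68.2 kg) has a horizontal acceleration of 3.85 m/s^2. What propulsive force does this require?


Propulsive force = mass * acceleration
= 68.2 kg * 3.85 m/s^2
= 262.57 N

262.57 N


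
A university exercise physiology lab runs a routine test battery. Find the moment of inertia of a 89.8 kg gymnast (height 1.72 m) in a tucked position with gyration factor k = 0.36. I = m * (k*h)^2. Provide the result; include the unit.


Radius of gyration = 0.36 * 1.72 = 0.6192 m
I = 89.8 * 0.6192^2
= 89.8 * 0.383409
= 34.43 kg*m^2

34.43 kg*m^2


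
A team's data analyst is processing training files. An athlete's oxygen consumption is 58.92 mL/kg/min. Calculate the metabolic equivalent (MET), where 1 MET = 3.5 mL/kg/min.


MET = VO2 / 3.5
= 58.92 / 3.5
= 16.83 METs

16.83 METs


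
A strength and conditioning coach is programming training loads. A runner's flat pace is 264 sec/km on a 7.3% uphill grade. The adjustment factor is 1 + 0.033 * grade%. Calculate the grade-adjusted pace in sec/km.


Factor = 1 + 0.033 * 7.3 = 1.2409
Adjusted pace = 264 * 1.2409
= 327.6 sec/km

327.6 s/km


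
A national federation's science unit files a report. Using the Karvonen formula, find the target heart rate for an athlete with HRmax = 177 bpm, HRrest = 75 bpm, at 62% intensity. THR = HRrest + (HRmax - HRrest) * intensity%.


HRR = 177 - 75 = 102
THR = 75 + 102 * 0.62
= 75 + 63.24
= 138.24 bpm

138.24 bpm


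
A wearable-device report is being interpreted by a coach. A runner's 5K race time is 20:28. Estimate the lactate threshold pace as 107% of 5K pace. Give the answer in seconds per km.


Total race time = 20*60 + 28 = 1228 seconds
5K pace = 1228 / 5 = 245.6 sec/km
LT pace = 245.6 * 1.07 = 262.79 sec/km

262.79 s/km


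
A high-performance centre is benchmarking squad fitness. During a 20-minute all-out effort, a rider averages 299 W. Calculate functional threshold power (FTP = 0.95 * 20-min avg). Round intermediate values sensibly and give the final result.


FTP = 0.95 * 299
= 284.05 W

284.05 W


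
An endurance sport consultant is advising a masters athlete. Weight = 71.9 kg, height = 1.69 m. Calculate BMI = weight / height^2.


height^2 = 1.69^2 = 2.8561
BMI = 71.9 / 2.8561 = 25.17 kg/m^2

25.17 kg/m^2


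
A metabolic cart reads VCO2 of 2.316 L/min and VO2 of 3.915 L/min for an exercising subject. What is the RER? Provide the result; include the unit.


RER = VCO2 / VO2 = 2.316 / 3.915 = 0.5916

0.5916


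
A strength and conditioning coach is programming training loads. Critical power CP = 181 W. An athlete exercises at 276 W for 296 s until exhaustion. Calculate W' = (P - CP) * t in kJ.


P - CP = 276 - 181 = 95 W
W' = 95 * 296 = 28120 J
= 28120 / 1000 = 28.12 kJ

28.12 kJ


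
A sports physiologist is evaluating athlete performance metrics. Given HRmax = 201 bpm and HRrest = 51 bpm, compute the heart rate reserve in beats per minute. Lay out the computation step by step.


Heart rate reserve = maximum HR minus resting HR
HRR = 201 - 51 = 150 bpm

150 bpm


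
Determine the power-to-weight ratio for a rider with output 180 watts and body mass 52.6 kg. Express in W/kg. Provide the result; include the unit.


P/W = 180 / 52.6 = 3.422 W/kg

3.422 W/kg


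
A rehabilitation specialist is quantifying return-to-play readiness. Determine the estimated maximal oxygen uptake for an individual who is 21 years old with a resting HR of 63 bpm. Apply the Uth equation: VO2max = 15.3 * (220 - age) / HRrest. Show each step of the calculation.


HRmax = 220 - 21 = 199
VO2max = 15.3 * (199 / 63)
= 15.3 * 3.1587
= 48.33 mL/kg/min

48.33 mL/kg/min


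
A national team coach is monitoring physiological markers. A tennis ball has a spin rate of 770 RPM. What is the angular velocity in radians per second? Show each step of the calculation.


Convert RPM to rad/s: multiply by 2*pi and divide by 60
omega = 770 * 2 * pi / 60
= 80.634 rad/s

80.634 rad/s


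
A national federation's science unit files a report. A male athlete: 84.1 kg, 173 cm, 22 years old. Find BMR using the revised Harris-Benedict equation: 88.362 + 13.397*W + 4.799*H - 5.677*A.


Intercept = 88.362
Weight contribution = 13.397 * 84.1 = 1126.6877
Height contribution = 4.799 * 173 = 830.227
Age contribution = 5.677 * 22 = 124.894
BMR = 88.362 + 1126.6877 + 830.227 - 124.894
= 1920.38 kcal/day

1920.38 kcal/day


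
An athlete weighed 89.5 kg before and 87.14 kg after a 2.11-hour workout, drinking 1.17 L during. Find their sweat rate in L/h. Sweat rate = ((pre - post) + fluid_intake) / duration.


Body mass change = 2.36 kg
Total sweat loss = 2.36 + 1.17 = 3.53 L
Rate = 3.53 / 2.11 = 1.673 L/h

1.673 L/h


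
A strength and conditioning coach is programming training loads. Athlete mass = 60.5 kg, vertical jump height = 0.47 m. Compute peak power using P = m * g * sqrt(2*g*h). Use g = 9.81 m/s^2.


sqrt(2 * 9.81 * 0.47) = sqrt(9.2214) = 3.036676 m/s
P = 60.5 * 9.81 * 3.036676
= 1802.28 W

1802.28 W


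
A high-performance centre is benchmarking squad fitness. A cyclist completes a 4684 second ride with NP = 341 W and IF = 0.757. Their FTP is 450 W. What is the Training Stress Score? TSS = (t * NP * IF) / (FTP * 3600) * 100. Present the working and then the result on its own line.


t * NP * IF = 4684 * 341 * 0.757 = 1209113.708
FTP * 3600 = 1620000
TSS = (1209113.708 / 1620000) * 100 = 74.64

74.64 TSS


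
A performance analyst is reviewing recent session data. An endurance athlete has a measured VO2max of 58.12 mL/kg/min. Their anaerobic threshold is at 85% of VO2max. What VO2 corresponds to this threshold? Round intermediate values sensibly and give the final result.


Anaerobic threshold VO2 = VO2max * 85%
= 58.12 * 0.85
= 49.4 mL/kg/min

49.4 mL/kg/min


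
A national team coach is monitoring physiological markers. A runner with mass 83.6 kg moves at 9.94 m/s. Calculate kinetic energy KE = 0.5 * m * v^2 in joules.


v^2 = 9.94^2 = 98.8036
KE = 0.5 * 83.6 * 98.8036
= 4129.99 J

4129.99 J


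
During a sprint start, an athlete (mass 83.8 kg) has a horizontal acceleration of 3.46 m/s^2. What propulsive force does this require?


Propulsive force = mass * acceleration
= 83.8 kg * 3.46 m/s^2
= 289.95 N

289.95 N


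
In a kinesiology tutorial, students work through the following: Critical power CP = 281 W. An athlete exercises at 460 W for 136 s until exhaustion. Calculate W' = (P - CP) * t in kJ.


P - CP = 460 - 281 = 179 W
W' = 179 * 136 = 24344 J
= 24344 / 1000 = 24.344 kJ

24.344 kJ


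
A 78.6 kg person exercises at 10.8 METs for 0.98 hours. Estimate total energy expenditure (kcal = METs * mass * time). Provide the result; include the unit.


Energy = METs * mass(kg) * time(h)
= 10.8 * 78.6 * 0.98
= 831.9 kcal

831.9 kcal


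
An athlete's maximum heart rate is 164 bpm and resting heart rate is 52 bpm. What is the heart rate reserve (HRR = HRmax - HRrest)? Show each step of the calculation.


HRR = HRmax - HRrest
= 164 - 52
= 112 bpm

112 bpm


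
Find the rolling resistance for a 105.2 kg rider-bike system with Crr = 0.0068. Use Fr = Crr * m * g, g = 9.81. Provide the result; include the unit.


m * g = 105.2 * 9.81 = 1032.012 N
Fr = 0.0068 * 1032.012 = 7.018 N

7.018 N


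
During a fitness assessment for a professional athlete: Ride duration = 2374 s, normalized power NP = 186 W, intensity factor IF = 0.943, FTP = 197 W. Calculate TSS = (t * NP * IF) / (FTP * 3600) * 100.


Numerator = 2374 * 186 * 0.943 = 416394.852
Denominator = 197 * 3600 = 709200
TSS = 416394.852 / 709200 * 100
= 58.71

58.71 TSS


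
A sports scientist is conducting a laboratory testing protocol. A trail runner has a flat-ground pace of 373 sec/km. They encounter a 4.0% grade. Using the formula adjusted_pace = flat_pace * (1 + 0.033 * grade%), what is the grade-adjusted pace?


Grade factor = 1 + 0.033 * 4.0 = 1.132
Adjusted = 373 * 1.132 = 422.24 sec/km

422.24 s/km


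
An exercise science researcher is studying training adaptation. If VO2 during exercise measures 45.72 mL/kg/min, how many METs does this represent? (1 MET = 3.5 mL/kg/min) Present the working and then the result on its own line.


METs = VO2 / 3.5 = 45.72 / 3.5 = 13.06

13.06 METs


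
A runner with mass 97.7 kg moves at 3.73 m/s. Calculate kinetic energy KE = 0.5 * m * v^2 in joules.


v^2 = 3.73^2 = 13.9129
KE = 0.5 * 97.7 * 13.9129
= 679.65 J

679.65 J


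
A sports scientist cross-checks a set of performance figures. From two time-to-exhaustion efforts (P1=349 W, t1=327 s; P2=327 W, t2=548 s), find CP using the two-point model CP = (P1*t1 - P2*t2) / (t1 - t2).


Work in trial 1 = 114123 J
Work in trial 2 = 179196 J
Delta work = -65073 J
Delta time = -221 s
CP = -65073 / -221 = 294.45 W

294.45 W


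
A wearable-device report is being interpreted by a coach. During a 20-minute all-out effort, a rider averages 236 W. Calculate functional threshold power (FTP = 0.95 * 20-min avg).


FTP = 0.95 * 236
= 224.2 W

224.2 W


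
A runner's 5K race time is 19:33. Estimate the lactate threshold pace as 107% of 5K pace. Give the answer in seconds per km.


Total race time = 19*60 + 33 = 1173 seconds
5K pace = 1173 / 5 = 234.6 sec/km
LT pace = 234.6 * 1.07 = 251.02 sec/km

251.02 s/km


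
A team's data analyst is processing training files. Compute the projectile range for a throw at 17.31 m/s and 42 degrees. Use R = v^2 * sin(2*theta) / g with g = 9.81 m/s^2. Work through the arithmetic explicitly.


Two times the angle = 84 degrees
sin(84) = 0.994522
R = 299.6361 * 0.994522 / 9.81 = 30.377 m

30.377 m


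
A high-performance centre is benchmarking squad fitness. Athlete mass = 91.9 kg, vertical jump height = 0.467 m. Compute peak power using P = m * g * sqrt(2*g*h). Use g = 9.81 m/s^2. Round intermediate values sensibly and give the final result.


sqrt(2 * 9.81 * 0.467) = sqrt(9.16254) = 3.026969 m/s
P = 91.9 * 9.81 * 3.026969
= 2728.93 W

2728.93 W


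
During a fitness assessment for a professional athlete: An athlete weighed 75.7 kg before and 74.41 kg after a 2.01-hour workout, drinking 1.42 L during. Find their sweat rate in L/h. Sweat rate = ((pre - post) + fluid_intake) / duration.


Body mass change = 1.29 kg
Total sweat loss = 1.29 + 1.42 = 2.71 L
Rate = 2.71 / 2.01 = 1.348 L/h

1.348 L/h


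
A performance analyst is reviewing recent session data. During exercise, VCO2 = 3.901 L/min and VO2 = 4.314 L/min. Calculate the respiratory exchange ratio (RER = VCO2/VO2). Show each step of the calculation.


RER = VCO2 / VO2
= 3.901 / 4.314
= 0.9043

0.9043


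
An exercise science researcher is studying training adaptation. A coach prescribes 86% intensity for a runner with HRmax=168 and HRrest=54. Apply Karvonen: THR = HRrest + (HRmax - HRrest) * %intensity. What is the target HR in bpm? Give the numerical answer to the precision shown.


Heart rate reserve = 168 - 54 = 114
Intensity fraction = 86 / 100 = 0.86
THR = 54 + 114 * 0.86 = 152.04 bpm

152.04 bpm


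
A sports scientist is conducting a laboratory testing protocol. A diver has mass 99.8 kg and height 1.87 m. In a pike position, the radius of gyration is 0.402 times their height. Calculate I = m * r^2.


r = 0.402 * 1.87 = 0.75174 m
I = m * r^2 = 99.8 * 0.565113 = 56.398 kg*m^2

56.398 kg*m^2


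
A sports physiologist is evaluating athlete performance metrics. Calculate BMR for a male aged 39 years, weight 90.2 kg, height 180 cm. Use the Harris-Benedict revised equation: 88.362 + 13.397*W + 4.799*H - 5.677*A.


Substituting values:
W term = 13.397 * 90.2 = 1208.4094
H term = 4.799 * 180 = 863.82
A term = 5.677 * 39 = 221.403
BMR = 1939.19 kcal/day

1939.19 kcal/day


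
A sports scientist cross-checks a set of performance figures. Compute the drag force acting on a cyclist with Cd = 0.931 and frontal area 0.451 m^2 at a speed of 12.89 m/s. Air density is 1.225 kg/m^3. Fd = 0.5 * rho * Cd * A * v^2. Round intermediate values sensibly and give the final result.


Step 1: v^2 = 166.1521
Step 2: Fd = 0.5 * 1.225 * 0.931 * 0.451 * 166.1521
= 42.731 N

42.731 N


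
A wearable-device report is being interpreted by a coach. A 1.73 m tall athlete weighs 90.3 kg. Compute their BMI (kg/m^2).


height^2 = 2.9929 m^2
BMI = 90.3 / 2.9929 = 30.17 kg/m^2

30.17 kg/m^2


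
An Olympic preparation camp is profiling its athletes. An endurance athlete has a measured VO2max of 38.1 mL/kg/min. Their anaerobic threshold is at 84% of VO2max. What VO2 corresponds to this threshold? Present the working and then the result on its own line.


Anaerobic threshold VO2 = VO2max * 84%
= 38.1 * 0.84
= 32.0 mL/kg/min

32.0 mL/kg/min


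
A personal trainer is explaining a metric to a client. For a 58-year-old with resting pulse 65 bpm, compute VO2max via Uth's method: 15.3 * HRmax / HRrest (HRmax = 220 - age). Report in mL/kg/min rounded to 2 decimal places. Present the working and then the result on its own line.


Step 1: HRmax = 220 - 58 = 162 bpm
Step 2: Ratio = 162 / 65 = 2.4923
Step 3: VO2max = 15.3 * 2.4923 = 38.13 mL/kg/min

38.13 mL/kg/min


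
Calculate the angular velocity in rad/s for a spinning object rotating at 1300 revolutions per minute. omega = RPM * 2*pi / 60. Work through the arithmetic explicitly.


omega = RPM * 2*pi / 60
= 1300 * 6.28318531 / 60
= 136.136 rad/s

136.136 rad/s


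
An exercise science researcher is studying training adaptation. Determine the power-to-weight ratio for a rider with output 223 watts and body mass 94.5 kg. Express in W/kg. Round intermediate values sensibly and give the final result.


P/W = 223 / 94.5 = 2.36 W/kg

2.36 W/kg


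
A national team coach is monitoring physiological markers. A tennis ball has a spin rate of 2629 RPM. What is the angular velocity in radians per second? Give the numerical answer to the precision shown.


Convert RPM to rad/s: multiply by 2*pi and divide by 60
omega = 2629 * 2 * pi / 60
= 275.308 rad/s

275.308 rad/s


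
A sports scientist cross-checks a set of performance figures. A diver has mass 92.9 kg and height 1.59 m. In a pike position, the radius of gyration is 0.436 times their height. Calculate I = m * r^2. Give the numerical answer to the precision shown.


r = 0.436 * 1.59 = 0.69324 m
I = m * r^2 = 92.9 * 0.480582 = 44.646 kg*m^2

44.646 kg*m^2


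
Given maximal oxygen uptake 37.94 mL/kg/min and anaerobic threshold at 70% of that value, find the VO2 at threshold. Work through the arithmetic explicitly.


Percentage as decimal = 0.7
VO2 at AT = 37.94 * 0.7 = 26.56 mL/kg/min

26.56 mL/kg/min


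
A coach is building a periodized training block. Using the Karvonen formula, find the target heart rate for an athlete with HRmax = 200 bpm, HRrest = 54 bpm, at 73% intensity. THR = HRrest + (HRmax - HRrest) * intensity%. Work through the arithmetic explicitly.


HRR = 200 - 54 = 146
THR = 54 + 146 * 0.73
= 54 + 106.58
= 160.58 bpm

160.58 bpm


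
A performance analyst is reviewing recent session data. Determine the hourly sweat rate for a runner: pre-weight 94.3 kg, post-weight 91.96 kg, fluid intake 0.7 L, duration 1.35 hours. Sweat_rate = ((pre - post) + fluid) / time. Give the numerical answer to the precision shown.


Mass lost = 94.3 - 91.96 = 2.34 kg
Add fluid consumed: 2.34 + 0.7 = 3.04 L total sweat
Sweat rate = 3.04 / 1.35 = 2.252 L/h

2.252 L/h
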